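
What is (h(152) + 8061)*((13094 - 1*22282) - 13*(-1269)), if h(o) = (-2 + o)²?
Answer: 223370349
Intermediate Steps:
(h(152) + 8061)*((13094 - 1*22282) - 13*(-1269)) = ((-2 + 152)² + 8061)*((13094 - 1*22282) - 13*(-1269)) = (150² + 8061)*((13094 - 22282) + 16497) = (22500 + 8061)*(-9188 + 16497) = 30561*7309 = 223370349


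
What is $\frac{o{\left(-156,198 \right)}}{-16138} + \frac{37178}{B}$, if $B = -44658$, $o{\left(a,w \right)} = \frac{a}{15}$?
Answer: $- \frac{749392651}{900863505} \approx -0.83186$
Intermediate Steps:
$o{\left(a,w \right)} = \frac{a}{15}$ ($o{\left(a,w \right)} = a \frac{1}{15} = \frac{a}{15}$)
$\frac{o{\left(-156,198 \right)}}{-16138} + \frac{37178}{B} = \frac{\frac{1}{15} \left(-156\right)}{-16138} + \frac{37178}{-44658} = \left(- \frac{52}{5}\right) \left(- \frac{1}{16138}\right) + 37178 \left(- \frac{1}{44658}\right) = \frac{26}{40345} - \frac{18589}{22329} = - \frac{749392651}{900863505}$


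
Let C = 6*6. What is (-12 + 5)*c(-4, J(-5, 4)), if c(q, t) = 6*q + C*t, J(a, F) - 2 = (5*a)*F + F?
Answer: 23856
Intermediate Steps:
C = 36
J(a, F) = 2 + F + 5*F*a (J(a, F) = 2 + ((5*a)*F + F) = 2 + (5*F*a + F) = 2 + (F + 5*F*a) = 2 + F + 5*F*a)
c(q, t) = 6*q + 36*t
(-12 + 5)*c(-4, J(-5, 4)) = (-12 + 5)*(6*(-4) + 36*(2 + 4 + 5*4*(-5))) = -7*(-24 + 36*(2 + 4 - 100)) = -7*(-24 + 36*(-94)) = -7*(-24 - 3384) = -7*(-3408) = 23856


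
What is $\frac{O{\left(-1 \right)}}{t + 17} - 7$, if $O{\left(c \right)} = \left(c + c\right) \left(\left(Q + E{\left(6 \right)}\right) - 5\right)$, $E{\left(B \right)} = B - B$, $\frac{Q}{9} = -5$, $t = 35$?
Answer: $- \frac{66}{13} \approx -5.0769$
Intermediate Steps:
$Q = -45$ ($Q = 9 \left(-5\right) = -45$)
$E{\left(B \right)} = 0$
$O{\left(c \right)} = - 100 c$ ($O{\left(c \right)} = \left(c + c\right) \left(\left(-45 + 0\right) - 5\right) = 2 c \left(-45 - 5\right) = 2 c \left(-50\right) = - 100 c$)
$\frac{O{\left(-1 \right)}}{t + 17} - 7 = \frac{\left(-100\right) \left(-1\right)}{35 + 17} - 7 = \frac{1}{52} \cdot 100 - 7 = \frac{25}{13} - 7 = - \frac{66}{13}$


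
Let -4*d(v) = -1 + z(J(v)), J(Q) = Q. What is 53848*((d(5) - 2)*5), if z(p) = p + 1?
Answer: -875030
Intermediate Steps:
z(p) = 1 + p
d(v) = -v/4 (d(v) = -(-1 + (1 + v))/4 = -v/4)
53848*((d(5) - 2)*5) = 53848*((-1/4*5 - 2)*5) = 53848*((-5/4 - 2)*5) = 53848*(-13/4*5) = 53848*(-65/4) = -875030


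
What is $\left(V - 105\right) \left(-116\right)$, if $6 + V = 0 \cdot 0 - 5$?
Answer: $13456$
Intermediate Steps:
$V = -11$ ($V = -6 + \left(0 \cdot 0 - 5\right) = -6 + \left(0 - 5\right) = -6 - 5 = -11$)
$\left(V - 105\right) \left(-116\right) = \left(-11 - 105\right) \left(-116\right) = \left(-116\right) \left(-116\right) = 13456$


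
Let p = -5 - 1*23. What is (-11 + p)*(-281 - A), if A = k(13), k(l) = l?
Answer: 11466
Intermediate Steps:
A = 13
p = -28 (p = -5 - 23 = -28)
(-11 + p)*(-281 - A) = (-11 - 28)*(-281 - 1*13) = -39*(-281 - 13) = -39*(-294) = 11466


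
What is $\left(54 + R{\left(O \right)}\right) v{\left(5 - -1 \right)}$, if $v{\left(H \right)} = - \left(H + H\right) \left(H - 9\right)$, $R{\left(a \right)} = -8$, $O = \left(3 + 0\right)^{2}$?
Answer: $1656$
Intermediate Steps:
$O = 9$ ($O = 3^{2} = 9$)
$v{\left(H \right)} = - 2 H \left(-9 + H\right)$
$\left(54 + R{\left(O \right)}\right) v{\left(5 - -1 \right)} = \left(54 - 8\right) 2 \left(5 - -1\right) \left(9 - \left(5 - -1\right)\right) = 46 \cdot 2 \left(5 + 1\right) \left(9 - \left(5 + 1\right)\right) = 46 \cdot 2 \cdot 6 \left(9 - 6\right) = 46 \cdot 2 \cdot 6 \cdot 3 = 46 \cdot 36 = 1656$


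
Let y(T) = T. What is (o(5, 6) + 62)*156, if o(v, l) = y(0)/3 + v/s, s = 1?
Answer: 10452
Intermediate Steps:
o(v, l) = v (o(v, l) = 0/3 + v/1 = 0*(⅓) + v*1 = 0 + v = v)
(o(5, 6) + 62)*156 = (5 + 62)*156 = 67*156 = 10452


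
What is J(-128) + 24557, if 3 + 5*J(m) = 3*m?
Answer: 122398/5 ≈ 24480.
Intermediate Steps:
J(m) = -⅗ + 3*m/5 (J(m) = -⅗ + (3*m)/5 = -⅗ + 3*m/5)
J(-128) + 24557 = (-⅗ + (⅗)*(-128)) + 24557 = (-⅗ - 384/5) + 24557 = -387/5 + 24557 = 122398/5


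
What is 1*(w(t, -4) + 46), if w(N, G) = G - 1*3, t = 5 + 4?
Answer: 39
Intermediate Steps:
t = 9
w(N, G) = -3 + G (w(N, G) = G - 3 = -3 + G)
1*(w(t, -4) + 46) = 1*((-3 - 4) + 46) = 1*(-7 + 46) = 1*39 = 39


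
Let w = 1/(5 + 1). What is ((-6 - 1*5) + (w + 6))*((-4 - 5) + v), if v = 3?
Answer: 29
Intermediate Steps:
w = 1/6 ≈ 0.16667
((-6 - 1*5) + (w + 6))*((-4 - 5) + v) = ((-6 - 1*5) + (1/6 + 6))*((-4 - 5) + 3) = ((-6 - 5) + 37/6)*(-9 + 3) = (-11 + 37/6)*(-6) = -29/6*(-6) = 29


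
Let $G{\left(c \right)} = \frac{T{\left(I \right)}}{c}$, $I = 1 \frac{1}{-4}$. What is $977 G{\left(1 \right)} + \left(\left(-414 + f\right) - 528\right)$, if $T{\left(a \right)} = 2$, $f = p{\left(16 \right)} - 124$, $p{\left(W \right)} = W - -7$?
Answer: $911$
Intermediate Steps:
$p{\left(W \right)} = 7 + W$ ($p{\left(W \right)} = W + 7 = 7 + W$)
$f = -101$ ($f = \left(7 + 16\right) - 124 = 23 - 124 = -101$)
$I = - \frac{1}{4}$ ($I = 1 \left(- \frac{1}{4}\right) = - \frac{1}{4} \approx -0.25$)
$G{\left(c \right)} = \frac{2}{c}$
$977 G{\left(1 \right)} + \left(\left(-414 + f\right) - 528\right) = 977 \cdot \frac{2}{1} - 1043 = 977 \cdot 2 \cdot 1 - 1043 = 977 \cdot 2 - 1043 = 1954 - 1043 = 911$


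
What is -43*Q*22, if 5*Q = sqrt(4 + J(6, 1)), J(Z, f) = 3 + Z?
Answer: -946*sqrt(13)/5 ≈ -682.17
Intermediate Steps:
Q = sqrt(13)/5 (Q = sqrt(4 + (3 + 6))/5 = sqrt(4 + 9)/5 = sqrt(13)/5 ≈ 0.72111)
-43*Q*22 = -43*sqrt(13)/5*22 = -946*sqrt(13)/5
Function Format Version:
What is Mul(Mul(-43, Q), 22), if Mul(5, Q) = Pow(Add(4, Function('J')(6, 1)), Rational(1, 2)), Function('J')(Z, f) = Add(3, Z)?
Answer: Mul(Rational(-946, 5), Pow(13, Rational(1, 2))) ≈ -682.17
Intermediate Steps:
Q = Mul(Rational(1, 5), Pow(13, Rational(1, 2))) (Q = Mul(Rational(1, 5), Pow(Add(4, Add(3, 6)), Rational(1, 2))) = Mul(Rational(1, 5), Pow(Add(4, 9), Rational(1, 2))) = Mul(Rational(1, 5), Pow(13, Rational(1, 2))) ≈ 0.72111)
Mul(Mul(-43, Q), 22) = Mul(Mul(-43, Mul(Rational(1, 5), Pow(13, Rational(1, 2)))), 22) = Mul(Mul(Rational(-43, 5), Pow(13, Rational(1, 2))), 22) = Mul(Rational(-946, 5), Pow(13, Rational(1, 2)))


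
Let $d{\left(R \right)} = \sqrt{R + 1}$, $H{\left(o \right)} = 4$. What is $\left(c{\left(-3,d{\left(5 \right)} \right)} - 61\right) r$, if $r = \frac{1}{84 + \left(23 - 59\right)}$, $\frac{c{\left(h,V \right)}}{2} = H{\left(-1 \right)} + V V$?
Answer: $- \frac{41}{48} \approx -0.85417$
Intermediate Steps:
$d{\left(R \right)} = \sqrt{1 + R}$
$c{\left(h,V \right)} = 8 + 2 V^{2}$ ($c{\left(h,V \right)} = 2 \left(4 + V V\right) = 2 \left(4 + V^{2}\right) = 8 + 2 V^{2}$)
$r = \frac{1}{48}$ ($r = \frac{1}{84 - 36} = \frac{1}{48} \approx 0.020833$)
$\left(c{\left(-3,d{\left(5 \right)} \right)} - 61\right) r = \left(\left(8 + 2 \left(\sqrt{1 + 5}\right)^{2}\right) - 61\right) \frac{1}{48} = \left(\left(8 + 2 \left(\sqrt{6}\right)^{2}\right) - 61\right) \frac{1}{48} = \left(\left(8 + 2 \cdot 6\right) - 61\right) \frac{1}{48} = \left(\left(8 + 12\right) - 61\right) \frac{1}{48} = \left(20 - 61\right) \frac{1}{48} = \left(-41\right) \frac{1}{48} = - \frac{41}{48}$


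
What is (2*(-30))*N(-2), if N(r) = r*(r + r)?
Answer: -480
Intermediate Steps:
N(r) = 2*r**2 (N(r) = r*(2*r) = 2*r**2)
(2*(-30))*N(-2) = (2*(-30))*(2*(-2)**2) = -120*4 = -60*8 = -480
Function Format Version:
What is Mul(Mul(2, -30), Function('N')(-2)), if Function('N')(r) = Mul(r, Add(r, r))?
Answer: -480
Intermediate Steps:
Function('N')(r) = Mul(2, Pow(r, 2)) (Function('N')(r) = Mul(r, Mul(2, r)) = Mul(2, Pow(r, 2)))
Mul(Mul(2, -30), Function('N')(-2)) = Mul(Mul(2, -30), Mul(2, Pow(-2, 2))) = Mul(-60, Mul(2, 4)) = Mul(-60, 8) = -480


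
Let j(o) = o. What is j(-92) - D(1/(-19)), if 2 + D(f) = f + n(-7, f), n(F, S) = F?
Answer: -1576/19 ≈ -82.947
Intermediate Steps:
D(f) = -9 + f (D(f) = -2 + (f - 7) = -2 + (-7 + f) = -9 + f)
j(-92) - D(1/(-19)) = -92 - (-9 + 1/(-19)) = -92 - (-9 - 1/19) = -92 - 1*(-172/19) = -92 + 172/19 = -1576/19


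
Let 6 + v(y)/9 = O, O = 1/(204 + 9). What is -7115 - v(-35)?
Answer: -501334/71 ≈ -7061.0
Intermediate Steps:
O = 1/213 ≈ 0.0046948
v(y) = -3831/71 (v(y) = -54 + 9*(1/213) = -54 + 3/71 = -3831/71)
-7115 - v(-35) = -7115 - 1*(-3831/71) = -7115 + 3831/71 = -501334/71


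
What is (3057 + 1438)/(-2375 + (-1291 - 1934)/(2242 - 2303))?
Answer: -54839/28330 ≈ -1.9357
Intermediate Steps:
(3057 + 1438)/(-2375 + (-1291 - 1934)/(2242 - 2303)) = 4495/(-2375 - 3225/(-61)) = 4495/(-2375 - 3225*(-1/61)) = 4495/(-2375 + 3225/61) = 4495/(-141650/61) = 4495*(-61/141650) = -54839/28330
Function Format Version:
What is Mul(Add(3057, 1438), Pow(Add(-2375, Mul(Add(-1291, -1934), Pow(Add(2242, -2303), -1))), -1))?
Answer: Rational(-54839, 28330) ≈ -1.9357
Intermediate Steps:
Mul(Add(3057, 1438), Pow(Add(-2375, Mul(Add(-1291, -1934), Pow(Add(2242, -2303), -1))), -1)) = Mul(4495, Pow(Add(-2375, Mul(-3225, Pow(-61, -1))), -1)) = Mul(4495, Pow(Add(-2375, Mul(-3225, Rational(-1, 61))), -1)) = Mul(4495, Pow(Add(-2375, Rational(3225, 61)), -1)) = Mul(4495, Pow(Rational(-141650, 61), -1)) = Mul(4495, Rational(-61, 141650)) = Rational(-54839, 28330)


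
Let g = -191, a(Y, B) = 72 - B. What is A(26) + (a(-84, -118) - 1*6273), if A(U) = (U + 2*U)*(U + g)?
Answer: -18953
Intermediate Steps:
A(U) = 3*U*(-191 + U) (A(U) = (U + 2*U)*(U - 191) = (3*U)*(-191 + U) = 3*U*(-191 + U))
A(26) + (a(-84, -118) - 1*6273) = 3*26*(-191 + 26) + ((72 - 1*(-118)) - 1*6273) = 3*26*(-165) + ((72 + 118) - 6273) = -12870 + (190 - 6273) = -12870 - 6083 = -18953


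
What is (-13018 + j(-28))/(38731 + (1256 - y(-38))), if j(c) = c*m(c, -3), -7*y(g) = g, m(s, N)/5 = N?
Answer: -88186/279871 ≈ -0.31509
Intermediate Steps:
m(s, N) = 5*N
y(g) = -g/7
j(c) = -15*c (j(c) = c*(5*(-3)) = c*(-15) = -15*c)
(-13018 + j(-28))/(38731 + (1256 - y(-38))) = (-13018 - 15*(-28))/(38731 + (1256 - (-1)*(-38)/7)) = (-13018 + 420)/(38731 + (1256 - 1*38/7)) = -12598/(38731 + (1256 - 38/7)) = -12598/(38731 + 8754/7) = -12598/279871/7 = -12598*7/279871 = -88186/279871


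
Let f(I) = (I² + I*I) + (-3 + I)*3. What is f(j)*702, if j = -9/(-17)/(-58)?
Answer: -1540227312/243049 ≈ -6337.1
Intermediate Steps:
j = -9/986 (j = -9*(-1/17)*(-1/58) = (9/17)*(-1/58) = -9/986 ≈ -0.0091278)
f(I) = -9 + 2*I² + 3*I (f(I) = (I² + I²) + (-9 + 3*I) = 2*I² + (-9 + 3*I) = -9 + 2*I² + 3*I)
f(j)*702 = (-9 + 2*(-9/986)² + 3*(-9/986))*702 = (-9 + 2*(81/972196) - 27/986)*702 = (-9 + 81/486098 - 27/986)*702 = -2194056/243049*702 = -1540227312/243049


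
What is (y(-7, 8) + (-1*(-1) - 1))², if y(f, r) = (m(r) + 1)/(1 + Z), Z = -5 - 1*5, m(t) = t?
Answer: 1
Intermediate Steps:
Z = -10 (Z = -5 - 5 = -10)
y(f, r) = -⅑ - r/9 (y(f, r) = (r + 1)/(1 - 10) = (1 + r)/(-9) = (1 + r)*(-⅑) = -⅑ - r/9)
(y(-7, 8) + (-1*(-1) - 1))² = ((-⅑ - ⅑*8) + (-1*(-1) - 1))² = ((-⅑ - 8/9) + (1 - 1))² = (-1 + 0)² = (-1)² = 1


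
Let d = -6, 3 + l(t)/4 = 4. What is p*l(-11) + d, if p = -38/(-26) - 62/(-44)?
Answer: 784/143 ≈ 5.4825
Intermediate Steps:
l(t) = 4 (l(t) = -12 + 4*4 = -12 + 16 = 4)
p = 821/286 (p = -38*(-1/26) - 62*(-1/44) = 19/13 + 31/22 = 821/286 ≈ 2.8706)
p*l(-11) + d = (821/286)*4 - 6 = 1642/143 - 6 = 784/143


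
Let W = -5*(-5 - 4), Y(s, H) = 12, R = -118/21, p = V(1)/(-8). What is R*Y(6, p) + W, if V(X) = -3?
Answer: -157/7 ≈ -22.429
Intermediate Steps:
p = 3/8 (p = -3/(-8) = -3*(-⅛) = 3/8 ≈ 0.37500)
R = -118/21 (R = -118*1/21 = -118/21 ≈ -5.6190)
W = 45 (W = -5*(-9) = 45)
R*Y(6, p) + W = -118/21*12 + 45 = -472/7 + 45 = -157/7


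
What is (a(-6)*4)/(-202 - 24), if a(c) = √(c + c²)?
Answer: -2*√30/113 ≈ -0.096942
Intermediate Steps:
(a(-6)*4)/(-202 - 24) = (√(-6*(1 - 6))*4)/(-202 - 24) = (√(-6*(-5))*4)/(-226) = -√30*4/226 = -2*√30/113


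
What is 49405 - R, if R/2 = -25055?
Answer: 99515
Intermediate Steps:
R = -50110 (R = 2*(-25055) = -50110)
49405 - R = 49405 - 1*(-50110) = 49405 + 50110 = 99515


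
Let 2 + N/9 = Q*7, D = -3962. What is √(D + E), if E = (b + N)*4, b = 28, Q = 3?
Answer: I*√3166 ≈ 56.267*I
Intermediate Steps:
N = 171 (N = -18 + 9*(3*7) = -18 + 9*21 = -18 + 189 = 171)
E = 796 (E = (28 + 171)*4 = 199*4 = 796)
√(D + E) = √(-3962 + 796) = √(-3166) = I*√3166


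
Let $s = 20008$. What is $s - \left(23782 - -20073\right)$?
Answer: $-23847$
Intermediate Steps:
$s - \left(23782 - -20073\right) = 20008 - \left(23782 - -20073\right) = 20008 - \left(23782 + 20073\right) = 20008 - 43855 = -23847$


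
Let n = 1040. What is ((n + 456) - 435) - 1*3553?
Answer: -2492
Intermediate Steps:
((n + 456) - 435) - 1*3553 = ((1040 + 456) - 435) - 1*3553 = (1496 - 435) - 3553 = 1061 - 3553 = -2492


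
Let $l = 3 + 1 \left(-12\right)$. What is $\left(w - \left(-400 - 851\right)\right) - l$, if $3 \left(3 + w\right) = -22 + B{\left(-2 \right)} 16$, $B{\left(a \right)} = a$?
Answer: $1239$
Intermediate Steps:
$w = -21$ ($w = -3 + \frac{-22 - 32}{3} = -3 + \frac{1}{3} \left(-54\right) = -3 - 18 = -21$)
$l = -9$ ($l = 3 - 12 = -9$)
$\left(w - \left(-400 - 851\right)\right) - l = \left(-21 - \left(-400 - 851\right)\right) - -9 = \left(-21 - -1251\right) + 9 = \left(-21 + 1251\right) + 9 = 1230 + 9 = 1239$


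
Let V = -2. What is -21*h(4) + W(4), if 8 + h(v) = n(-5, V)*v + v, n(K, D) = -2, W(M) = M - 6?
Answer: 250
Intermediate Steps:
W(M) = -6 + M
h(v) = -8 - v (h(v) = -8 + (-2*v + v) = -8 - v)
-21*h(4) + W(4) = -21*(-8 - 1*4) + (-6 + 4) = -21*(-8 - 4) - 2 = -21*(-12) - 2 = 252 - 2 = 250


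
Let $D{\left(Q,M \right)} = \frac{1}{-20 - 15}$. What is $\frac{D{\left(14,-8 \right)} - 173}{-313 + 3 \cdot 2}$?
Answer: $\frac{6056}{10745} \approx 0.56361$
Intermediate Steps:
$D{\left(Q,M \right)} = - \frac{1}{35}$ ($D{\left(Q,M \right)} = \frac{1}{-35} = - \frac{1}{35}$)
$\frac{D{\left(14,-8 \right)} - 173}{-313 + 3 \cdot 2} = \frac{- \frac{1}{35} - 173}{-313 + 3 \cdot 2} = - \frac{6056}{35 \left(-313 + 6\right)} = - \frac{6056}{35 \left(-307\right)} = \left(- \frac{6056}{35}\right) \left(- \frac{1}{307}\right) = \frac{6056}{10745}$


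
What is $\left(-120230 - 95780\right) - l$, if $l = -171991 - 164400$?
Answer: $120381$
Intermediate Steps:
$l = -336391$
$\left(-120230 - 95780\right) - l = \left(-120230 - 95780\right) - -336391 = \left(-120230 - 95780\right) + 336391 = -216010 + 336391 = 120381$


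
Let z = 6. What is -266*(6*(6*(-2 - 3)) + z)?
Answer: 46284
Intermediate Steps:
-266*(6*(6*(-2 - 3)) + z) = -266*(6*(6*(-2 - 3)) + 6) = -266*(6*(6*(-5)) + 6) = -266*(6*(-30) + 6) = -266*(-180 + 6) = -266*(-174) = 46284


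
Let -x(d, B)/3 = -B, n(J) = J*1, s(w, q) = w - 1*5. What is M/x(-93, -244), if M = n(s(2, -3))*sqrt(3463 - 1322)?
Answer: sqrt(2141)/244 ≈ 0.18964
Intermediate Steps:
s(w, q) = -5 + w (s(w, q) = w - 5 = -5 + w)
n(J) = J
x(d, B) = 3*B (x(d, B) = -(-3)*B = 3*B)
M = -3*sqrt(2141) (M = (-5 + 2)*sqrt(3463 - 1322) = -3*sqrt(2141) ≈ -138.81)
M/x(-93, -244) = (-3*sqrt(2141))/((3*(-244))) = -3*sqrt(2141)/(-732) = -3*sqrt(2141)*(-1/732) = sqrt(2141)/244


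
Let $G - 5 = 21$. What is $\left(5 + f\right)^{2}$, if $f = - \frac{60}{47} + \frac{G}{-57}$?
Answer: $\frac{76615009}{7177041} \approx 10.675$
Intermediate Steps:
$G = 26$ ($G = 5 + 21 = 26$)
$f = - \frac{4642}{2679}$ ($f = - \frac{60}{47} + \frac{26}{-57} = \left(-60\right) \frac{1}{47} + 26 \left(- \frac{1}{57}\right) = - \frac{60}{47} - \frac{26}{57} = - \frac{4642}{2679} \approx -1.7327$)
$\left(5 + f\right)^{2} = \left(5 - \frac{4642}{2679}\right)^{2} = \left(\frac{8753}{2679}\right)^{2} = \frac{76615009}{7177041}$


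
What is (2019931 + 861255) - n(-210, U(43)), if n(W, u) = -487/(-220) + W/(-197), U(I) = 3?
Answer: 124870459101/43340 ≈ 2.8812e+6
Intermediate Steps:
n(W, u) = 487/220 - W/197 (n(W, u) = -487*(-1/220) + W*(-1/197) = 487/220 - W/197)
(2019931 + 861255) - n(-210, U(43)) = (2019931 + 861255) - (487/220 - 1/197*(-210)) = 2881186 - (487/220 + 210/197) = 2881186 - 1*142139/43340 = 2881186 - 142139/43340 = 124870459101/43340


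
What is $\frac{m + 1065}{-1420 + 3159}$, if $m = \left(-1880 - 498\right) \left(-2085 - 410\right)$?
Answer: $\frac{5934175}{1739} \approx 3412.4$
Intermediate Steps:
$m = 5933110$ ($m = \left(-2378\right) \left(-2495\right) = 5933110$)
$\frac{m + 1065}{-1420 + 3159} = \frac{5933110 + 1065}{-1420 + 3159} = \frac{5934175}{1739}$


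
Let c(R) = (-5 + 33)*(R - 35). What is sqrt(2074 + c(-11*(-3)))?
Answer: sqrt(2018) ≈ 44.922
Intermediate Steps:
c(R) = -980 + 28*R (c(R) = 28*(-35 + R) = -980 + 28*R)
sqrt(2074 + c(-11*(-3))) = sqrt(2074 + (-980 + 28*(-11*(-3)))) = sqrt(2074 + (-980 + 28*33)) = sqrt(2074 + (-980 + 924)) = sqrt(2074 - 56) = sqrt(2018)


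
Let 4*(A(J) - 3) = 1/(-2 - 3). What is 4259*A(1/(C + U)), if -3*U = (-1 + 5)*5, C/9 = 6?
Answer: 251281/20 ≈ 12564.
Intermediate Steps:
C = 54 (C = 9*6 = 54)
U = -20/3 (U = -(-1 + 5)*5/3 = -4*5/3 = -⅓*20 = -20/3 ≈ -6.6667)
A(J) = 59/20 (A(J) = 3 + 1/(4*(-2 - 3)) = 3 + (¼)/(-5) = 3 + (¼)*(-⅕) = 3 - 1/20 = 59/20)
4259*A(1/(C + U)) = 4259*(59/20) = 251281/20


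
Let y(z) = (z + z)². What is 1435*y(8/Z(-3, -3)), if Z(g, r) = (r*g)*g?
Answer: 367360/729 ≈ 503.92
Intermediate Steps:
Z(g, r) = r*g² (Z(g, r) = (g*r)*g = r*g²)
y(z) = 4*z² (y(z) = (2*z)² = 4*z²)
1435*y(8/Z(-3, -3)) = 1435*(4*(8/((-3*(-3)²)))²) = 1435*(4*(8/((-3*9)))²) = 1435*(4*(8/(-27))²) = 1435*(4*(8*(-1/27))²) = 1435*(4*(-8/27)²) = 1435*(4*(64/729)) = 1435*(256/729) = 367360/729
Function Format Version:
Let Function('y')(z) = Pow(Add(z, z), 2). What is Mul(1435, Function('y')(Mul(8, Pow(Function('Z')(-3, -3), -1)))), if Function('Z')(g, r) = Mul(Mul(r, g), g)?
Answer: Rational(367360, 729) ≈ 503.92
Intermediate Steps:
Function('Z')(g, r) = Mul(r, Pow(g, 2)) (Function('Z')(g, r) = Mul(Mul(g, r), g) = Mul(r, Pow(g, 2)))
Function('y')(z) = Mul(4, Pow(z, 2)) (Function('y')(z) = Pow(Mul(2, z), 2) = Mul(4, Pow(z, 2)))
Mul(1435, Function('y')(Mul(8, Pow(Function('Z')(-3, -3), -1)))) = Mul(1435, Mul(4, Pow(Mul(8, Pow(Mul(-3, Pow(-3, 2)), -1)), 2))) = Mul(1435, Mul(4, Pow(Mul(8, Pow(Mul(-3, 9), -1)), 2))) = Mul(1435, Mul(4, Pow(Mul(8, Pow(-27, -1)), 2))) = Mul(1435, Mul(4, Pow(Mul(8, Rational(-1, 27)), 2))) = Mul(1435, Mul(4, Pow(Rational(-8, 27), 2))) = Mul(1435, Mul(4, Rational(64, 729))) = Mul(1435, Rational(256, 729)) = Rational(367360, 729)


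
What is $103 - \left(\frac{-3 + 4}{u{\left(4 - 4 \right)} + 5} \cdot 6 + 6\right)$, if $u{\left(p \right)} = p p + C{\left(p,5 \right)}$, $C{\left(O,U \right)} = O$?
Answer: $\frac{479}{5} \approx 95.8$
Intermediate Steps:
$u{\left(p \right)} = p + p^{2}$ ($u{\left(p \right)} = p p + p = p^{2} + p = p + p^{2}$)
$103 - \left(\frac{-3 + 4}{u{\left(4 - 4 \right)} + 5} \cdot 6 + 6\right) = 103 - \left(\frac{-3 + 4}{\left(4 - 4\right) \left(1 + \left(4 - 4\right)\right) + 5} \cdot 6 + 6\right) = 103 - \left(1 \frac{1}{\left(4 - 4\right) \left(1 + \left(4 - 4\right)\right) + 5} \cdot 6 + 6\right) = 103 - \left(1 \frac{1}{0 \left(1 + 0\right) + 5} \cdot 6 + 6\right) = 103 - \left(1 \frac{1}{0 \cdot 1 + 5} \cdot 6 + 6\right) = 103 - \left(1 \frac{1}{0 + 5} \cdot 6 + 6\right) = 103 - \left(1 \cdot \frac{1}{5} \cdot 6 + 6\right) = 103 - \left(\frac{1}{5} \cdot 6 + 6\right) = 103 - \left(\frac{6}{5} + 6\right) = 103 - \frac{36}{5} = \frac{479}{5}$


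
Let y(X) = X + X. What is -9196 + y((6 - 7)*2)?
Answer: -9200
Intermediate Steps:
y(X) = 2*X
-9196 + y((6 - 7)*2) = -9196 + 2*((6 - 7)*2) = -9196 + 2*(-1*2) = -9196 + 2*(-2) = -9196 - 4 = -9200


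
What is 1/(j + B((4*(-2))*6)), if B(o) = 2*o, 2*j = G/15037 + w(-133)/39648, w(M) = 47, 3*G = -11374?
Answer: -108397632/10419773767 ≈ -0.010403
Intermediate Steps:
G = -11374/3 (G = (1/3)*(-11374) = -11374/3 ≈ -3791.3)
j = -13601095/108397632 (j = (-11374/3/15037 + 47/39648)/2 = (-11374/3*1/15037 + 47*(1/39648))/2 = (-1034/4101 + 47/39648)/2 = (1/2)*(-13601095/54198816) = -13601095/108397632 ≈ -0.12547)
1/(j + B((4*(-2))*6)) = 1/(-13601095/108397632 + 2*((4*(-2))*6)) = 1/(-13601095/108397632 + 2*(-8*6)) = 1/(-13601095/108397632 + 2*(-48)) = 1/(-13601095/108397632 - 96) = 1/(-10419773767/108397632) = -108397632/10419773767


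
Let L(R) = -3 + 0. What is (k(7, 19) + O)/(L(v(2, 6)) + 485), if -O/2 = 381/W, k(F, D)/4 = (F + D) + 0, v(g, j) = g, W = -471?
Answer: 8291/37837 ≈ 0.21912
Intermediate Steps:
k(F, D) = 4*D + 4*F (k(F, D) = 4*((F + D) + 0) = 4*((D + F) + 0) = 4*(D + F) = 4*D + 4*F)
L(R) = -3
O = 254/157 (O = -762/(-471) = -762*(-1)/471 = -2*(-127/157) = 254/157 ≈ 1.6178)
(k(7, 19) + O)/(L(v(2, 6)) + 485) = ((4*19 + 4*7) + 254/157)/(-3 + 485) = ((76 + 28) + 254/157)/482 = (104 + 254/157)*(1/482) = (16582/157)*(1/482) = 8291/37837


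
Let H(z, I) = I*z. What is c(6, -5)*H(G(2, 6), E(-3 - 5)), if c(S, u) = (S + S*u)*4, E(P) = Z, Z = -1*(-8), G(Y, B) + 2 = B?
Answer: -3072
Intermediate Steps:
G(Y, B) = -2 + B
Z = 8
E(P) = 8
c(S, u) = 4*S + 4*S*u
c(6, -5)*H(G(2, 6), E(-3 - 5)) = (4*6*(1 - 5))*(8*(-2 + 6)) = (4*6*(-4))*(8*4) = -96*32 = -3072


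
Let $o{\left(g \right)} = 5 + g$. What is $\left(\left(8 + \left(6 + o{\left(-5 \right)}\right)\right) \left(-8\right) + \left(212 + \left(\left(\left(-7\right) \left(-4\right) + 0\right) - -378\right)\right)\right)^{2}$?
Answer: $256036$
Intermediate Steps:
$\left(\left(8 + \left(6 + o{\left(-5 \right)}\right)\right) \left(-8\right) + \left(212 + \left(\left(\left(-7\right) \left(-4\right) + 0\right) - -378\right)\right)\right)^{2} = \left(\left(8 + \left(6 + \left(5 - 5\right)\right)\right) \left(-8\right) + \left(212 + \left(\left(\left(-7\right) \left(-4\right) + 0\right) - -378\right)\right)\right)^{2} = \left(\left(8 + \left(6 + 0\right)\right) \left(-8\right) + \left(212 + \left(\left(28 + 0\right) + 378\right)\right)\right)^{2} = \left(\left(8 + 6\right) \left(-8\right) + \left(212 + \left(28 + 378\right)\right)\right)^{2} = \left(14 \left(-8\right) + \left(212 + 406\right)\right)^{2} = \left(-112 + 618\right)^{2} = 506^{2} = 256036$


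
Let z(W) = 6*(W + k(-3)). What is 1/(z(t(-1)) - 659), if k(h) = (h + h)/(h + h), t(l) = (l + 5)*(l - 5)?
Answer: -1/797 ≈ -0.0012547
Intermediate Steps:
t(l) = (-5 + l)*(5 + l) (t(l) = (5 + l)*(-5 + l) = (-5 + l)*(5 + l))
k(h) = 1 (k(h) = (2*h)/((2*h)) = (2*h)*(1/(2*h)) = 1)
z(W) = 6 + 6*W (z(W) = 6*(W + 1) = 6*(1 + W) = 6 + 6*W)
1/(z(t(-1)) - 659) = 1/((6 + 6*(-25 + (-1)**2)) - 659) = 1/((6 + 6*(-25 + 1)) - 659) = 1/((6 + 6*(-24)) - 659) = 1/((6 - 144) - 659) = 1/(-138 - 659) = 1/(-797) = -1/797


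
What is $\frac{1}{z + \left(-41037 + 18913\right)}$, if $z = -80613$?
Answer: $- \frac{1}{102737} \approx -9.7336 \cdot 10^{-6}$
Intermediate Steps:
$\frac{1}{z + \left(-41037 + 18913\right)} = \frac{1}{-80613 + \left(-41037 + 18913\right)} = \frac{1}{-80613 - 22124} = \frac{1}{-102737} = - \frac{1}{102737}$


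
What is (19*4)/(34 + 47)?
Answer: 76/81 ≈ 0.93827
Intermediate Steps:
(19*4)/(34 + 47) = 76/81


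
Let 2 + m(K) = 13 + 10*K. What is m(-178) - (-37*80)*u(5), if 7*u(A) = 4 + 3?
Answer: 1191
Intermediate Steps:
u(A) = 1 (u(A) = (4 + 3)/7 = (⅐)*7 = 1)
m(K) = 11 + 10*K (m(K) = -2 + (13 + 10*K) = 11 + 10*K)
m(-178) - (-37*80)*u(5) = (11 + 10*(-178)) - (-37*80) = (11 - 1780) - (-2960) = -1769 - 1*(-2960) = -1769 + 2960 = 1191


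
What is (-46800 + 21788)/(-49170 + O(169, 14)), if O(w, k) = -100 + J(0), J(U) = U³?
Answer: 962/1895 ≈ 0.50765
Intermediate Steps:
O(w, k) = -100 (O(w, k) = -100 + 0³ = -100 + 0 = -100)
(-46800 + 21788)/(-49170 + O(169, 14)) = (-46800 + 21788)/(-49170 - 100) = -25012/(-49270) = -25012*(-1/49270) = 962/1895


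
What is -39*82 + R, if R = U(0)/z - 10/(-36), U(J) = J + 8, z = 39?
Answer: -748219/234 ≈ -3197.5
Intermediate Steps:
U(J) = 8 + J
R = 113/234 (R = (8 + 0)/39 - 10/(-36) = 8*(1/39) - 10*(-1/36) = 8/39 + 5/18 = 113/234 ≈ 0.48291)
-39*82 + R = -39*82 + 113/234 = -3198 + 113/234 = -748219/234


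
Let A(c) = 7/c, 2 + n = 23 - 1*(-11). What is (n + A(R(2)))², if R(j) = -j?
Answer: 3249/4 ≈ 812.25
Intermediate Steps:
n = 32 (n = -2 + (23 - 1*(-11)) = -2 + (23 + 11) = -2 + 34 = 32)
(n + A(R(2)))² = (32 + 7/((-1*2)))² = (32 + 7/(-2))² = (32 + 7*(-½))² = (32 - 7/2)² = (57/2)² = 3249/4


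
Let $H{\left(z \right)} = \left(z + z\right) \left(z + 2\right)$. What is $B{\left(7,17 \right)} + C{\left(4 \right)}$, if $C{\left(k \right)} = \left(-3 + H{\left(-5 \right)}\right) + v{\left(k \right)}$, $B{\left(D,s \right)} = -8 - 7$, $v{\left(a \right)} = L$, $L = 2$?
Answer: $14$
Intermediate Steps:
$v{\left(a \right)} = 2$
$B{\left(D,s \right)} = -15$ ($B{\left(D,s \right)} = -8 - 7 = -15$)
$H{\left(z \right)} = 2 z \left(2 + z\right)$
$C{\left(k \right)} = 29$ ($C{\left(k \right)} = \left(-3 + 2 \left(-5\right) \left(2 - 5\right)\right) + 2 = \left(-3 + 2 \left(-5\right) \left(-3\right)\right) + 2 = \left(-3 + 30\right) + 2 = 27 + 2 = 29$)
$B{\left(7,17 \right)} + C{\left(4 \right)} = -15 + 29 = 14$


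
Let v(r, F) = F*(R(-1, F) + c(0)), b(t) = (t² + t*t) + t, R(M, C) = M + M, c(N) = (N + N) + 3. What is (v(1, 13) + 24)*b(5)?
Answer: 2035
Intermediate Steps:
c(N) = 3 + 2*N (c(N) = 2*N + 3 = 3 + 2*N)
R(M, C) = 2*M
b(t) = t + 2*t² (b(t) = (t² + t²) + t = 2*t² + t = t + 2*t²)
v(r, F) = F (v(r, F) = F*(2*(-1) + (3 + 2*0)) = F*(-2 + (3 + 0)) = F*(-2 + 3) = F*1 = F)
(v(1, 13) + 24)*b(5) = (13 + 24)*(5*(1 + 2*5)) = 37*(5*(1 + 10)) = 37*(5*11) = 37*55 = 2035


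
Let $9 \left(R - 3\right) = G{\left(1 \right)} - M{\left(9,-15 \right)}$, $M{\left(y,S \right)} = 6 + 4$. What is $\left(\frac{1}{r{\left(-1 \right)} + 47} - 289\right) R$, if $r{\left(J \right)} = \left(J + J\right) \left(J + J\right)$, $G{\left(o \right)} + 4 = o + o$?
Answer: $- \frac{73690}{153} \approx -481.63$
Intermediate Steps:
$G{\left(o \right)} = -4 + 2 o$ ($G{\left(o \right)} = -4 + \left(o + o\right) = -4 + 2 o$)
$M{\left(y,S \right)} = 10$
$r{\left(J \right)} = 4 J^{2}$ ($r{\left(J \right)} = 2 J 2 J = 4 J^{2}$)
$R = \frac{5}{3}$ ($R = 3 + \frac{\left(-4 + 2 \cdot 1\right) - 10}{9} = 3 + \frac{\left(-4 + 2\right) - 10}{9} = 3 + \frac{-2 - 10}{9} = 3 + \frac{1}{9} \left(-12\right) = 3 - \frac{4}{3} = \frac{5}{3} \approx 1.6667$)
$\left(\frac{1}{r{\left(-1 \right)} + 47} - 289\right) R = \left(\frac{1}{4 \left(-1\right)^{2} + 47} - 289\right) \frac{5}{3} = \left(\frac{1}{4 \cdot 1 + 47} - 289\right) \frac{5}{3} = \left(\frac{1}{4 + 47} - 289\right) \frac{5}{3} = \left(\frac{1}{51} - 289\right) \frac{5}{3} = \left(- \frac{14738}{51}\right) \frac{5}{3} = - \frac{73690}{153}$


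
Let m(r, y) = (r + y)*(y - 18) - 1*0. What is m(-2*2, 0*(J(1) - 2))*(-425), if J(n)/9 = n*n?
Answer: -30600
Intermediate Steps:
J(n) = 9*n**2 (J(n) = 9*(n*n) = 9*n**2)
m(r, y) = (-18 + y)*(r + y) (m(r, y) = (r + y)*(-18 + y) + 0 = (-18 + y)*(r + y) + 0 = (-18 + y)*(r + y))
m(-2*2, 0*(J(1) - 2))*(-425) = ((0*(9*1**2 - 2))**2 - (-36)*2 - 0*(9*1**2 - 2) + (-2*2)*(0*(9*1**2 - 2)))*(-425) = ((0*(9*1 - 2))**2 - 18*(-4) - 0*(9*1 - 2) - 0*(9*1 - 2))*(-425) = ((0*(9 - 2))**2 + 72 - 0*(9 - 2) - 0*(9 - 2))*(-425) = ((0*7)**2 + 72 - 0*7 - 0*7)*(-425) = (0**2 + 72 - 18*0 - 4*0)*(-425) = (0 + 72 + 0 + 0)*(-425) = 72*(-425) = -30600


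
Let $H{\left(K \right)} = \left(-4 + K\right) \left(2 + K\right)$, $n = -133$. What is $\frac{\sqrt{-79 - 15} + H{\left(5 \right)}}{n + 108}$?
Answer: $- \frac{7}{25} - \frac{i \sqrt{94}}{25} \approx -0.28 - 0.38781 i$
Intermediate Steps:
$\frac{\sqrt{-79 - 15} + H{\left(5 \right)}}{n + 108} = \frac{\sqrt{-79 - 15} - \left(18 - 25\right)}{-133 + 108} = \frac{\sqrt{-94} - -7}{-25} = \left(i \sqrt{94} + 7\right) \left(- \frac{1}{25}\right) = \left(7 + i \sqrt{94}\right) \left(- \frac{1}{25}\right) = - \frac{7}{25} - \frac{i \sqrt{94}}{25}$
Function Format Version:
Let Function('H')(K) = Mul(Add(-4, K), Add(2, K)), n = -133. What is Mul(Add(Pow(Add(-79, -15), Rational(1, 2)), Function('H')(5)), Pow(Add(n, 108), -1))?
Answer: Add(Rational(-7, 25), Mul(Rational(-1, 25), I, Pow(94, Rational(1, 2)))) ≈ Add(-0.28000, Mul(-0.38781, I))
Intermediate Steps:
Mul(Add(Pow(Add(-79, -15), Rational(1, 2)), Function('H')(5)), Pow(Add(n, 108), -1)) = Mul(Add(Pow(Add(-79, -15), Rational(1, 2)), Add(-8, Pow(5, 2), Mul(-2, 5))), Pow(Add(-133, 108), -1)) = Mul(Add(Pow(-94, Rational(1, 2)), Add(-8, 25, -10)), Pow(-25, -1)) = Mul(Add(Mul(I, Pow(94, Rational(1, 2))), 7), Rational(-1, 25)) = Mul(Add(7, Mul(I, Pow(94, Rational(1, 2)))), Rational(-1, 25)) = Add(Rational(-7, 25), Mul(Rational(-1, 25), I, Pow(94, Rational(1, 2))))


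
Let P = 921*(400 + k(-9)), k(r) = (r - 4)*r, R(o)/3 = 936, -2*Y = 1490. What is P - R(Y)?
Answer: 473349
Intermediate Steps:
Y = -745 (Y = -1/2*1490 = -745)
R(o) = 2808 (R(o) = 3*936 = 2808)
k(r) = r*(-4 + r) (k(r) = (-4 + r)*r = r*(-4 + r))
P = 476157 (P = 921*(400 - 9*(-4 - 9)) = 921*(400 - 9*(-13)) = 921*(400 + 117) = 921*517 = 476157)
P - R(Y) = 476157 - 1*2808 = 476157 - 2808 = 473349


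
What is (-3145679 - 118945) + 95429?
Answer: -3169195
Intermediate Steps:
(-3145679 - 118945) + 95429 = -3264624 + 95429 = -3169195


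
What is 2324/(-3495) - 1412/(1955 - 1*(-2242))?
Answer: -4896256/4889505 ≈ -1.0014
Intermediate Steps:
2324/(-3495) - 1412/(1955 - 1*(-2242)) = 2324*(-1/3495) - 1412/(1955 + 2242) = -2324/3495 - 1412/4197 = -4896256/4889505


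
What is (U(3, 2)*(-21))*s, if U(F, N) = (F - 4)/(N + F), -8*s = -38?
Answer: 399/20 ≈ 19.950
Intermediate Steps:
s = 19/4 (s = -⅛*(-38) = 19/4 ≈ 4.7500)
U(F, N) = (-4 + F)/(F + N)
(U(3, 2)*(-21))*s = (((-4 + 3)/(3 + 2))*(-21))*(19/4) = ((-1/5)*(-21))*(19/4) = (((⅕)*(-1))*(-21))*(19/4) = -⅕*(-21)*(19/4) = (21/5)*(19/4) = 399/20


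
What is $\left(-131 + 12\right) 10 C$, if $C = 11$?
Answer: $-13090$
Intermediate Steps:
$\left(-131 + 12\right) 10 C = \left(-131 + 12\right) 10 \cdot 11 = \left(-119\right) 110 = -13090$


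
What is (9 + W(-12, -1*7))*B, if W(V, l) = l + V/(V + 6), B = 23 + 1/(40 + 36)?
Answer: 1749/19 ≈ 92.053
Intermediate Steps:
B = 1749/76 (B = 23 + 1/76 = 1749/76 ≈ 23.013)
W(V, l) = l + V/(6 + V)
(9 + W(-12, -1*7))*B = (9 + (-12 + 6*(-1*7) - (-12)*7)/(6 - 12))*(1749/76) = (9 + (-12 + 6*(-7) - 12*(-7))/(-6))*(1749/76) = (9 - (-12 - 42 + 84)/6)*(1749/76) = (9 - ⅙*30)*(1749/76) = (9 - 5)*(1749/76) = 4*(1749/76) = 1749/19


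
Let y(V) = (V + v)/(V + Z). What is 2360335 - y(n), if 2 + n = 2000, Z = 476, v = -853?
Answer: 5839467645/2474 ≈ 2.3603e+6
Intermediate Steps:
n = 1998 (n = -2 + 2000 = 1998)
y(V) = (-853 + V)/(476 + V) (y(V) = (V - 853)/(V + 476) = (-853 + V)/(476 + V))
2360335 - y(n) = 2360335 - (-853 + 1998)/(476 + 1998) = 2360335 - 1145/2474 = 5839467645/2474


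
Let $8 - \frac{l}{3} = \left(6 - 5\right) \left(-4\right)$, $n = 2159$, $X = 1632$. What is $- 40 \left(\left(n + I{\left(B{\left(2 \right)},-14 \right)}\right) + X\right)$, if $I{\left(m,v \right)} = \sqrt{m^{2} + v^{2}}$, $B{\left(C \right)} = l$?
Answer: $-151640 - 80 \sqrt{373} \approx -1.5319 \cdot 10^{5}$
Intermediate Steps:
$l = 36$ ($l = 24 - 3 \left(6 - 5\right) \left(-4\right) = 24 - 3 \cdot 1 \left(-4\right) = 24 - -12 = 24 + 12 = 36$)
$B{\left(C \right)} = 36$
$- 40 \left(\left(n + I{\left(B{\left(2 \right)},-14 \right)}\right) + X\right) = - 40 \left(\left(2159 + \sqrt{36^{2} + \left(-14\right)^{2}}\right) + 1632\right) = - 40 \left(\left(2159 + \sqrt{1296 + 196}\right) + 1632\right) = - 40 \left(\left(2159 + \sqrt{1492}\right) + 1632\right) = - 40 \left(\left(2159 + 2 \sqrt{373}\right) + 1632\right) = - 40 \left(3791 + 2 \sqrt{373}\right) = -151640 - 80 \sqrt{373}$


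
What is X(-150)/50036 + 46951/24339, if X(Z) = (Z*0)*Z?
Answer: 46951/24339 ≈ 1.9290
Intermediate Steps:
X(Z) = 0 (X(Z) = 0*Z = 0)
X(-150)/50036 + 46951/24339 = 0/50036 + 46951/24339 = 0*(1/50036) + 46951*(1/24339) = 0 + 46951/24339 = 46951/24339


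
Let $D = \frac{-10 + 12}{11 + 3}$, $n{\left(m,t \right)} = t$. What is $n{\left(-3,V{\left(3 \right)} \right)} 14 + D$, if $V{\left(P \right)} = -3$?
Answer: $- \frac{293}{7} \approx -41.857$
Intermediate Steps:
$D = \frac{1}{7}$ ($D = \frac{2}{14} = 2 \cdot \frac{1}{14} = \frac{1}{7} \approx 0.14286$)
$n{\left(-3,V{\left(3 \right)} \right)} 14 + D = \left(-3\right) 14 + \frac{1}{7} = -42 + \frac{1}{7} = - \frac{293}{7}$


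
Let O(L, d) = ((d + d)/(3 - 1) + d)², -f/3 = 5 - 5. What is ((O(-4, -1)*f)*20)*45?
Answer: 0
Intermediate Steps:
f = 0 (f = -3*(5 - 5) = -3*0 = 0)
O(L, d) = 4*d² (O(L, d) = ((2*d)/2 + d)² = ((2*d)*(½) + d)² = (d + d)² = (2*d)² = 4*d²)
((O(-4, -1)*f)*20)*45 = (((4*(-1)²)*0)*20)*45 = (((4*1)*0)*20)*45 = ((4*0)*20)*45 = (0*20)*45 = 0*45 = 0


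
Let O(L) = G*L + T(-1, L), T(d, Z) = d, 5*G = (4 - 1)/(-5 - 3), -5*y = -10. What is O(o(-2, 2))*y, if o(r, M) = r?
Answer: -17/10 ≈ -1.7000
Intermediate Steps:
y = 2 (y = -1/5*(-10) = 2)
G = -3/40 (G = ((4 - 1)/(-5 - 3))/5 = (3/(-8))/5 = (3*(-1/8))/5 = (1/5)*(-3/8) = -3/40 ≈ -0.075000)
O(L) = -1 - 3*L/40 (O(L) = -3*L/40 - 1 = -1 - 3*L/40)
O(o(-2, 2))*y = (-1 - 3/40*(-2))*2 = (-1 + 3/20)*2 = -17/20*2 = -17/10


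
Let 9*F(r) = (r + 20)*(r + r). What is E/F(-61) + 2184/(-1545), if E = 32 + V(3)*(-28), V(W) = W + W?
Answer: -2135908/1288015 ≈ -1.6583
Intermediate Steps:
V(W) = 2*W
F(r) = 2*r*(20 + r)/9 (F(r) = ((r + 20)*(r + r))/9 = ((20 + r)*(2*r))/9 = (2*r*(20 + r))/9 = 2*r*(20 + r)/9)
E = -136 (E = 32 + (2*3)*(-28) = 32 + 6*(-28) = 32 - 168 = -136)
E/F(-61) + 2184/(-1545) = -136*(-9/(122*(20 - 61))) + 2184/(-1545) = -136/((2/9)*(-61)*(-41)) + 2184*(-1/1545) = -136/5002/9 - 728/515 = -136*9/5002 - 728/515 = -612/2501 - 728/515 = -2135908/1288015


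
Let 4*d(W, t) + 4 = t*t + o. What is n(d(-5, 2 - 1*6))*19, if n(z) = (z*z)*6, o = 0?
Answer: 1026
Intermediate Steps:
d(W, t) = -1 + t²/4 (d(W, t) = -1 + (t*t + 0)/4 = -1 + (t² + 0)/4 = -1 + t²/4)
n(z) = 6*z² (n(z) = z²*6 = 6*z²)
n(d(-5, 2 - 1*6))*19 = (6*(-1 + (2 - 1*6)²/4)²)*19 = (6*(-1 + (2 - 6)²/4)²)*19 = (6*(-1 + (¼)*(-4)²)²)*19 = (6*(-1 + (¼)*16)²)*19 = (6*(-1 + 4)²)*19 = (6*3²)*19 = (6*9)*19 = 54*19 = 1026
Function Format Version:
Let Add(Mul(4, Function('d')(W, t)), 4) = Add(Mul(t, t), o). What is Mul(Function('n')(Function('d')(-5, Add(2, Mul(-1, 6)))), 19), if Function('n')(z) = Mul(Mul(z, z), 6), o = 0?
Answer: 1026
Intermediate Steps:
Function('d')(W, t) = Add(-1, Mul(Rational(1, 4), Pow(t, 2))) (Function('d')(W, t) = Add(-1, Mul(Rational(1, 4), Add(Mul(t, t), 0))) = Add(-1, Mul(Rational(1, 4), Add(Pow(t, 2), 0))) = Add(-1, Mul(Rational(1, 4), Pow(t, 2))))
Function('n')(z) = Mul(6, Pow(z, 2)) (Function('n')(z) = Mul(Pow(z, 2), 6) = Mul(6, Pow(z, 2)))
Mul(Function('n')(Function('d')(-5, Add(2, Mul(-1, 6)))), 19) = Mul(Mul(6, Pow(Add(-1, Mul(Rational(1, 4), Pow(Add(2, Mul(-1, 6)), 2))), 2)), 19) = Mul(Mul(6, Pow(Add(-1, Mul(Rational(1, 4), Pow(Add(2, -6), 2))), 2)), 19) = Mul(Mul(6, Pow(Add(-1, Mul(Rational(1, 4), Pow(-4, 2))), 2)), 19) = Mul(Mul(6, Pow(Add(-1, Mul(Rational(1, 4), 16)), 2)), 19) = Mul(Mul(6, Pow(Add(-1, 4), 2)), 19) = Mul(Mul(6, Pow(3, 2)), 19) = Mul(Mul(6, 9), 19) = Mul(54, 19) = 1026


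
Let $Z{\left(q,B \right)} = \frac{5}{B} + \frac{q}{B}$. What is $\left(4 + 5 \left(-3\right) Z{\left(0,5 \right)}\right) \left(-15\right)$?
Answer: $165$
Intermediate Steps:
$\left(4 + 5 \left(-3\right) Z{\left(0,5 \right)}\right) \left(-15\right) = \left(4 + 5 \left(-3\right) \frac{5 + 0}{5}\right) \left(-15\right) = \left(4 - 15 \cdot \frac{1}{5} \cdot 5\right) \left(-15\right) = \left(4 - 15\right) \left(-15\right) = \left(-11\right) \left(-15\right) = 165$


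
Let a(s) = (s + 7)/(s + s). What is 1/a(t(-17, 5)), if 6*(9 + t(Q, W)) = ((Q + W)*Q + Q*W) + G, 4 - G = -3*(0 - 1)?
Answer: 11/9 ≈ 1.2222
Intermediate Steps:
G = 1 (G = 4 - (-3)*(0 - 1) = 4 - (-3)*(-1) = 4 - 1*3 = 4 - 3 = 1)
t(Q, W) = -53/6 + Q*W/6 + Q*(Q + W)/6 (t(Q, W) = -9 + (((Q + W)*Q + Q*W) + 1)/6 = -9 + ((Q*(Q + W) + Q*W) + 1)/6 = -9 + ((Q*W + Q*(Q + W)) + 1)/6 = -9 + (1 + Q*W + Q*(Q + W))/6 = -9 + (⅙ + Q*W/6 + Q*(Q + W)/6) = -53/6 + Q*W/6 + Q*(Q + W)/6)
a(s) = (7 + s)/(2*s) (a(s) = (7 + s)/((2*s)) = (7 + s)*(1/(2*s)) = (7 + s)/(2*s))
1/a(t(-17, 5)) = 1/((7 + (-53/6 + (⅙)*(-17)² + (⅓)*(-17)*5))/(2*(-53/6 + (⅙)*(-17)² + (⅓)*(-17)*5))) = 1/((7 + (-53/6 + (⅙)*289 - 85/3))/(2*(-53/6 + (⅙)*289 - 85/3))) = 1/((7 + (-53/6 + 289/6 - 85/3))/(2*(-53/6 + 289/6 - 85/3))) = 1/((½)*(7 + 11)/11) = 1/((½)*(1/11)*18) = 1/(9/11) = 11/9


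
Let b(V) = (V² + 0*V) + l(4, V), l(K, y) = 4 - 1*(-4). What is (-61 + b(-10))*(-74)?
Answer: -3478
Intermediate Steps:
l(K, y) = 8 (l(K, y) = 4 + 4 = 8)
b(V) = 8 + V² (b(V) = (V² + 0*V) + 8 = (V² + 0) + 8 = V² + 8 = 8 + V²)
(-61 + b(-10))*(-74) = (-61 + (8 + (-10)²))*(-74) = (-61 + (8 + 100))*(-74) = (-61 + 108)*(-74) = 47*(-74) = -3478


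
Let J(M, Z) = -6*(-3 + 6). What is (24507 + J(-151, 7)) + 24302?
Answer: 48791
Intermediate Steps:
J(M, Z) = -18 (J(M, Z) = -6*3 = -18)
(24507 + J(-151, 7)) + 24302 = (24507 - 18) + 24302 = 24489 + 24302 = 48791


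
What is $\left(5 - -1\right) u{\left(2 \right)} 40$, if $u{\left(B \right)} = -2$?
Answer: $-480$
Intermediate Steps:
$\left(5 - -1\right) u{\left(2 \right)} 40 = \left(5 - -1\right) \left(-2\right) 40 = \left(5 + 1\right) \left(-2\right) 40 = 6 \left(-2\right) 40 = \left(-12\right) 40 = -480$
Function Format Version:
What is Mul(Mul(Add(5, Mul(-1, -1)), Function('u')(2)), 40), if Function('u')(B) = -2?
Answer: -480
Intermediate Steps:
Mul(Mul(Add(5, Mul(-1, -1)), Function('u')(2)), 40) = Mul(Mul(Add(5, Mul(-1, -1)), -2), 40) = Mul(Mul(Add(5, 1), -2), 40) = Mul(Mul(6, -2), 40) = Mul(-12, 40) = -480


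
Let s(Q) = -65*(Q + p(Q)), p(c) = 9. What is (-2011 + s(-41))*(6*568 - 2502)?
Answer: 62514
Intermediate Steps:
s(Q) = -585 - 65*Q (s(Q) = -65*(Q + 9) = -65*(9 + Q) = -585 - 65*Q)
(-2011 + s(-41))*(6*568 - 2502) = (-2011 + (-585 - 65*(-41)))*(6*568 - 2502) = (-2011 + (-585 + 2665))*(3408 - 2502) = (-2011 + 2080)*906 = 69*906 = 62514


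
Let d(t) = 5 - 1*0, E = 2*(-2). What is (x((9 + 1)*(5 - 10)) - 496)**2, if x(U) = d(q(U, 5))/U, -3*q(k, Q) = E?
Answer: 24611521/100 ≈ 2.4612e+5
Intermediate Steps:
E = -4
q(k, Q) = 4/3 (q(k, Q) = -1/3*(-4) = 4/3)
d(t) = 5 (d(t) = 5 + 0 = 5)
x(U) = 5/U
(x((9 + 1)*(5 - 10)) - 496)**2 = (5/(((9 + 1)*(5 - 10))) - 496)**2 = (5/((10*(-5))) - 496)**2 = (5/(-50) - 496)**2 = (5*(-1/50) - 496)**2 = (-1/10 - 496)**2 = (-4961/10)**2 = 24611521/100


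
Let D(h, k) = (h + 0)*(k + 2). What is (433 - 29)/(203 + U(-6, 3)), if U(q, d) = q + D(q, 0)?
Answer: 404/185 ≈ 2.1838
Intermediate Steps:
D(h, k) = h*(2 + k)
U(q, d) = 3*q (U(q, d) = q + q*(2 + 0) = q + q*2 = q + 2*q = 3*q)
(433 - 29)/(203 + U(-6, 3)) = (433 - 29)/(203 + 3*(-6)) = 404/(203 - 18) = 404/185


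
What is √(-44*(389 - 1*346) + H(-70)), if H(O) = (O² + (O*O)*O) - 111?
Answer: I*√340103 ≈ 583.18*I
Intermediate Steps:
H(O) = -111 + O² + O³ (H(O) = (O² + O²*O) - 111 = (O² + O³) - 111 = -111 + O² + O³)
√(-44*(389 - 1*346) + H(-70)) = √(-44*(389 - 1*346) + (-111 + (-70)² + (-70)³)) = √(-44*(389 - 346) + (-111 + 4900 - 343000)) = √(-44*43 - 338211) = √(-1892 - 338211) = √(-340103) = I*√340103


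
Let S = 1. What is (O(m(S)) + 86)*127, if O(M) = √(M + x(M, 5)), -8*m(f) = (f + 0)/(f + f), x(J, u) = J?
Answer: 10922 + 127*I*√2/4 ≈ 10922.0 + 44.901*I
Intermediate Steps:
m(f) = -1/16 (m(f) = -(f + 0)/(8*(f + f)) = -f/(8*(2*f)) = -f*1/(2*f)/8 = -⅛*½ = -1/16)
O(M) = √2*√M (O(M) = √(M + M) = √(2*M) = √2*√M)
(O(m(S)) + 86)*127 = (√2*√(-1/16) + 86)*127 = (√2*(I/4) + 86)*127 = (I*√2/4 + 86)*127 = (86 + I*√2/4)*127 = 10922 + 127*I*√2/4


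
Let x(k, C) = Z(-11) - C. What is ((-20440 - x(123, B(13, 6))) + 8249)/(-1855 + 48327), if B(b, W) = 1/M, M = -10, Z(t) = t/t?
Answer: -121921/464720 ≈ -0.26235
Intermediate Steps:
Z(t) = 1
B(b, W) = -1/10 (B(b, W) = 1/(-10) = -1/10)
x(k, C) = 1 - C
((-20440 - x(123, B(13, 6))) + 8249)/(-1855 + 48327) = ((-20440 - (1 - 1*(-1/10))) + 8249)/(-1855 + 48327) = ((-20440 - (1 + 1/10)) + 8249)/46472 = ((-20440 - 1*11/10) + 8249)*(1/46472) = ((-20440 - 11/10) + 8249)*(1/46472) = (-204411/10 + 8249)*(1/46472) = -121921/10*1/46472 = -121921/464720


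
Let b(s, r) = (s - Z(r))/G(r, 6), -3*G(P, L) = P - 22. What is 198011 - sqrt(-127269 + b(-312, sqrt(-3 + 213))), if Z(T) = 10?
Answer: 198011 - sqrt(-2800884 + 127269*sqrt(210))/sqrt(22 - sqrt(210)) ≈ 1.9801e+5 - 356.93*I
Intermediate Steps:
G(P, L) = 22/3 - P/3 (G(P, L) = -(P - 22)/3 = -(-22 + P)/3 = 22/3 - P/3)
b(s, r) = (-10 + s)/(22/3 - r/3) (b(s, r) = (s - 1*10)/(22/3 - r/3) = (s - 10)/(22/3 - r/3) = (-10 + s)/(22/3 - r/3))
198011 - sqrt(-127269 + b(-312, sqrt(-3 + 213))) = 198011 - sqrt(-127269 + 3*(10 - 1*(-312))/(-22 + sqrt(-3 + 213))) = 198011 - sqrt(-127269 + 3*(10 + 312)/(-22 + sqrt(210))) = 198011 - sqrt(-127269 + 3*322/(-22 + sqrt(210))) = 198011 - sqrt(-127269 + 966/(-22 + sqrt(210)))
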